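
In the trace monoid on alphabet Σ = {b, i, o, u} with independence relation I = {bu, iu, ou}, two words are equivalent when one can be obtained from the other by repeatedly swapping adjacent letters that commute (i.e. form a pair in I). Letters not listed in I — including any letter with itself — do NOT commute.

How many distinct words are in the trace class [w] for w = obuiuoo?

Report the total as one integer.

21

#0=o has no predecessor
#1=b depends on [0:o]
#2=u has no predecessor
#3=i depends on [1:b]
#4=u depends on [2:u]
#5=o depends on [3:i]
#6=o depends on [5:o]
sources: [0:o, 2:u]
N(rest) = Σ N(rest − s) over sources s of rest; N(one piece) = 1:
  size 1 → [4]=1  [6]=1
  size 2 → [2,4]=1  [4,6]=2  [5,6]=1
  size 3 → [2,4,6]=3  [3,5,6]=1  [4,5,6]=3
  size 4 → [1,3,5,6]=1  [2,4,5,6]=6  [3,4,5,6]=4
  size 5 → [0,1,3,5,6]=1  [1,3,4,5,6]=5  [2,3,4,5,6]=10
  first=0(o) contributes 15
  first=2(u) contributes 6
|[w]| = 21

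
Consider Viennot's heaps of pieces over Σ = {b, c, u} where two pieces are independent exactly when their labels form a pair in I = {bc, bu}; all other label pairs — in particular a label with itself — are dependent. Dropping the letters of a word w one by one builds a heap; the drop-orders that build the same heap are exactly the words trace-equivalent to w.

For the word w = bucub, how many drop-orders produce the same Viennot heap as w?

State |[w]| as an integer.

10

drop 0:b onto floor
drop 1:u onto floor
drop 2:c onto {1:u}
drop 3:u onto {2:c}
drop 4:b onto {0:b}
ground layer = {0:b, 1:u}
drop-orders for the pieces not yet dropped (sum over which currently-grounded one goes next):
  1 to go: {3} 1  {4} 1
  2 to go: {0,4} 1  {2,3} 1  {3,4} 2
  3 to go: {0,3,4} 3  {1,2,3} 1  {2,3,4} 3
  if 0:b drops first: 4 orders
  if 1:u drops first: 6 orders
heap linearizations: 10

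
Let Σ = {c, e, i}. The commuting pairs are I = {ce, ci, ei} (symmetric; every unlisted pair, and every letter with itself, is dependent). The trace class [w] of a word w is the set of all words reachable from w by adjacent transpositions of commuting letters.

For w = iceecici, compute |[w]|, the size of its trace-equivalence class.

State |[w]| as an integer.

piece 0:i — minimal
piece 1:c — minimal
piece 2:e — minimal
piece 3:e rests on {2:e}
piece 4:c rests on {1:c}
piece 5:i rests on {0:i}
piece 6:c rests on {4:c}
piece 7:i rests on {5:i}
minimal pieces: {0:i, 1:c, 2:e}
ways to finish when only these pieces remain (= sum over removing one remaining piece with nothing left below it):
  1 left: {3}→1  {6}→1  {7}→1
  2 left: {2,3}→1  {3,6}→2  {3,7}→2  {4,6}→1  {5,7}→1  {6,7}→2
  3 left: {0,5,7}→1  {1,4,6}→1  {2,3,6}→3  {2,3,7}→3  {3,4,6}→3  {3,5,7}→3  {3,6,7}→6  {4,6,7}→3  {5,6,7}→3
  4 left: {0,3,5,7}→4  {0,5,6,7}→4  {1,3,4,6}→4  {1,4,6,7}→4  {2,3,4,6}→6  {2,3,5,7}→6  {2,3,6,7}→12  {3,4,6,7}→12  {3,5,6,7}→12  {4,5,6,7}→6
  5 left: {0,2,3,5,7}→10  {0,3,5,6,7}→20  {0,4,5,6,7}→10  {1,2,3,4,6}→10  {1,3,4,6,7}→20  {1,4,5,6,7}→10  {2,3,4,6,7}→30  {2,3,5,6,7}→30  {3,4,5,6,7}→30
  6 left: {0,1,4,5,6,7}→20  {0,2,3,5,6,7}→60  {0,3,4,5,6,7}→60  {1,2,3,4,6,7}→60  {1,3,4,5,6,7}→60  {2,3,4,5,6,7}→90
  placing 0:i first → 210 extensions
  placing 1:c first → 210 extensions
  placing 2:e first → 140 extensions
total linear extensions = 560

560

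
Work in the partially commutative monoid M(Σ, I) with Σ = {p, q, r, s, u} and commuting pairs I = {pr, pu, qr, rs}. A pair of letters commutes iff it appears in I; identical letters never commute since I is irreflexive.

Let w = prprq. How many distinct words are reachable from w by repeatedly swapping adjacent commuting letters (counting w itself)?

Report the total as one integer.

#0=p has no predecessor
#1=r has no predecessor
#2=p depends on [0:p]
#3=r depends on [1:r]
#4=q depends on [2:p]
sources: [0:p, 1:r]
N(rest) = Σ N(rest − s) over sources s of rest; N(one piece) = 1:
  size 1 → [3]=1  [4]=1
  size 2 → [1,3]=1  [2,4]=1  [3,4]=2
  size 3 → [0,2,4]=1  [1,3,4]=3  [2,3,4]=3
  first=0(p) contributes 6
  first=1(r) contributes 4
|[w]| = 10

10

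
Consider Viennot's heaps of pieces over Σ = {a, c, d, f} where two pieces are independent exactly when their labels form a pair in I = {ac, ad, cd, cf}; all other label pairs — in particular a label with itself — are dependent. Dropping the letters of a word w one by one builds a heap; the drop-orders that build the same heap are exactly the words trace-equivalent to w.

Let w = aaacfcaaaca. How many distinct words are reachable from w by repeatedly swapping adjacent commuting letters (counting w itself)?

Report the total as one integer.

0(a) covers ∅
1(a) covers 0:a
2(a) covers 1:a
3(c) covers ∅
4(f) covers 2:a
5(c) covers 3:c
6(a) covers 4:f
7(a) covers 6:a
8(a) covers 7:a
9(c) covers 5:c
10(a) covers 8:a
floor of heap: 0:a, 3:c
completions by unplaced set U, small U first (add the entries for U minus each lowest piece of U):
  |U|=1: {9}:1  {10}:1
  |U|=2: {5,9}:1  {8,10}:1  {9,10}:2
  |U|=3: {3,5,9}:1  {5,9,10}:3  {7,8,10}:1  {8,9,10}:3
  |U|=4: {3,5,9,10}:4  {5,8,9,10}:6  {6,7,8,10}:1  {7,8,9,10}:4
  |U|=5: {3,5,8,9,10}:10  {4,6,7,8,10}:1  {5,7,8,9,10}:10  {6,7,8,9,10}:5
  |U|=6: {2,4,6,7,8,10}:1  {3,5,7,8,9,10}:20  {4,6,7,8,9,10}:6  {5,6,7,8,9,10}:15
  |U|=7: {1,2,4,6,7,8,10}:1  {2,4,6,7,8,9,10}:7  {3,5,6,7,8,9,10}:35  {4,5,6,7,8,9,10}:21
  |U|=8: {0,1,2,4,6,7,8,10}:1  {1,2,4,6,7,8,9,10}:8  {2,4,5,6,7,8,9,10}:28  {3,4,5,6,7,8,9,10}:56
  |U|=9: {0,1,2,4,6,7,8,9,10}:9  {1,2,4,5,6,7,8,9,10}:36  {2,3,4,5,6,7,8,9,10}:84
  start at 0(a): 120
  start at 3(c): 45
sum over floor = 165

165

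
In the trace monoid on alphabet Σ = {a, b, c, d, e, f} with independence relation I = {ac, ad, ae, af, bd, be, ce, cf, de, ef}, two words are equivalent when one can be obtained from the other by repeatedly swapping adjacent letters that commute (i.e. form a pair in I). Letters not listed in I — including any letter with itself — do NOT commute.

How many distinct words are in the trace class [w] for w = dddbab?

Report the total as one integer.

0(d) covers ∅
1(d) covers 0:d
2(d) covers 1:d
3(b) covers ∅
4(a) covers 3:b
5(b) covers 4:a
floor of heap: 0:d, 3:b
completions by unplaced set U, small U first (add the entries for U minus each lowest piece of U):
  |U|=1: {2}:1  {5}:1
  |U|=2: {1,2}:1  {2,5}:2  {4,5}:1
  |U|=3: {0,1,2}:1  {1,2,5}:3  {2,4,5}:3  {3,4,5}:1
  |U|=4: {0,1,2,5}:4  {1,2,4,5}:6  {2,3,4,5}:4
  start at 0(d): 10
  start at 3(b): 10
sum over floor = 20

20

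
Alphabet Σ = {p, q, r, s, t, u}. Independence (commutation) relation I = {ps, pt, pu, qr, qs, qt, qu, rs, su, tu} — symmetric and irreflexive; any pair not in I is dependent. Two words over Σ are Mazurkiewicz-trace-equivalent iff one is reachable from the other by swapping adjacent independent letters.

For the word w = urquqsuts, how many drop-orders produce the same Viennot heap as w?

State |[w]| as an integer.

piece 0:u — minimal
piece 1:r rests on {0:u}
piece 2:q — minimal
piece 3:u rests on {1:r}
piece 4:q rests on {2:q}
piece 5:s — minimal
piece 6:u rests on {3:u}
piece 7:t rests on {1:r, 5:s}
piece 8:s rests on {7:t}
minimal pieces: {0:u, 2:q, 5:s}
ways to finish when only these pieces remain (= sum over removing one remaining piece with nothing left below it):
  1 left: {4}→1  {6}→1  {8}→1
  2 left: {2,4}→1  {3,6}→1  {4,6}→2  {4,8}→2  {6,8}→2  {7,8}→1
  3 left: {2,4,6}→3  {2,4,8}→3  {3,4,6}→3  {3,6,8}→3  {4,6,8}→6  {4,7,8}→3  {5,7,8}→1  {6,7,8}→3
  4 left: {2,3,4,6}→6  {2,4,6,8}→12  {2,4,7,8}→6  {3,4,6,8}→12  {3,6,7,8}→6  {4,5,7,8}→4  {4,6,7,8}→12  {5,6,7,8}→4
  5 left: {1,3,6,7,8}→6  {2,3,4,6,8}→30  {2,4,5,7,8}→10  {2,4,6,7,8}→30  {3,4,6,7,8}→30  {3,5,6,7,8}→10  {4,5,6,7,8}→20
  6 left: {0,1,3,6,7,8}→6  {1,3,4,6,7,8}→36  {1,3,5,6,7,8}→16  {2,3,4,6,7,8}→90  {2,4,5,6,7,8}→60  {3,4,5,6,7,8}→60
  7 left: {0,1,3,4,6,7,8}→42  {0,1,3,5,6,7,8}→22  {1,2,3,4,6,7,8}→126  {1,3,4,5,6,7,8}→112  {2,3,4,5,6,7,8}→210
  placing 0:u first → 448 extensions
  placing 2:q first → 176 extensions
  placing 5:s first → 168 extensions
total linear extensions = 792

792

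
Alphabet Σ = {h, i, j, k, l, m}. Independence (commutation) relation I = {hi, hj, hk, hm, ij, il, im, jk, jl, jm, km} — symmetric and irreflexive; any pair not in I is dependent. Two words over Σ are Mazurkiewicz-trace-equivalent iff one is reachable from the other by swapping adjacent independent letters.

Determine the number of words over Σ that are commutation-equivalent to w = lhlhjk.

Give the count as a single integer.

piece 0:l — minimal
piece 1:h rests on {0:l}
piece 2:l rests on {1:h}
piece 3:h rests on {2:l}
piece 4:j — minimal
piece 5:k rests on {2:l}
minimal pieces: {0:l, 4:j}
ways to finish when only these pieces remain (= sum over removing one remaining piece with nothing left below it):
  1 left: {3}→1  {4}→1  {5}→1
  2 left: {3,4}→2  {3,5}→2  {4,5}→2
  3 left: {2,3,5}→2  {3,4,5}→6
  4 left: {1,2,3,5}→2  {2,3,4,5}→8
  placing 0:l first → 10 extensions
  placing 4:j first → 2 extensions
total linear extensions = 12

12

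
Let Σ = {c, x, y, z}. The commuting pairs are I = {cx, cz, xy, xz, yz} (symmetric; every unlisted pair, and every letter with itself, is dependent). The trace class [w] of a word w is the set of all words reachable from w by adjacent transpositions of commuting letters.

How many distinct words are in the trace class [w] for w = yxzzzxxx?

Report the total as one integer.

280

drop 0:y onto floor
drop 1:x onto floor
drop 2:z onto floor
drop 3:z onto {2:z}
drop 4:z onto {3:z}
drop 5:x onto {1:x}
drop 6:x onto {5:x}
drop 7:x onto {6:x}
ground layer = {0:y, 1:x, 2:z}
drop-orders for the pieces not yet dropped (sum over which currently-grounded one goes next):
  1 to go: {0} 1  {4} 1  {7} 1
  2 to go: {0,4} 2  {0,7} 2  {3,4} 1  {4,7} 2  {6,7} 1
  3 to go: {0,3,4} 3  {0,4,7} 6  {0,6,7} 3  {2,3,4} 1  {3,4,7} 3  {4,6,7} 3  {5,6,7} 1
  4 to go: {0,2,3,4} 4  {0,3,4,7} 12  {0,4,6,7} 12  {0,5,6,7} 4  {1,5,6,7} 1  {2,3,4,7} 4  {3,4,6,7} 6  {4,5,6,7} 4
  5 to go: {0,1,5,6,7} 5  {0,2,3,4,7} 20  {0,3,4,6,7} 30  {0,4,5,6,7} 20  {1,4,5,6,7} 5  {2,3,4,6,7} 10  {3,4,5,6,7} 10
  6 to go: {0,1,4,5,6,7} 30  {0,2,3,4,6,7} 60  {0,3,4,5,6,7} 60  {1,3,4,5,6,7} 15  {2,3,4,5,6,7} 20
  if 0:y drops first: 35 orders
  if 1:x drops first: 140 orders
  if 2:z drops first: 105 orders
heap linearizations: 280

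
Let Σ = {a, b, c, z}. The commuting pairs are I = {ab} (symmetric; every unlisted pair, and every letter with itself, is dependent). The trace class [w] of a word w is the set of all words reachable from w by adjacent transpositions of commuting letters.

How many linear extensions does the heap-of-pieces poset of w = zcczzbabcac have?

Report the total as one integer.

3

piece 0:z — minimal
piece 1:c rests on {0:z}
piece 2:c rests on {1:c}
piece 3:z rests on {2:c}
piece 4:z rests on {3:z}
piece 5:b rests on {4:z}
piece 6:a rests on {4:z}
piece 7:b rests on {5:b}
piece 8:c rests on {6:a, 7:b}
piece 9:a rests on {8:c}
piece 10:c rests on {9:a}
minimal pieces: {0:z}
ways to finish when only these pieces remain (= sum over removing one remaining piece with nothing left below it):
  1 left: {10}→1
  2 left: {9,10}→1
  3 left: {8,9,10}→1
  4 left: {6,8,9,10}→1  {7,8,9,10}→1
  5 left: {5,7,8,9,10}→1  {6,7,8,9,10}→2
  6 left: {5,6,7,8,9,10}→3
  7 left: {4,5,6,7,8,9,10}→3
  8 left: {3,4,5,6,7,8,9,10}→3
  9 left: {2,3,4,5,6,7,8,9,10}→3
  placing 0:z first → 3 extensions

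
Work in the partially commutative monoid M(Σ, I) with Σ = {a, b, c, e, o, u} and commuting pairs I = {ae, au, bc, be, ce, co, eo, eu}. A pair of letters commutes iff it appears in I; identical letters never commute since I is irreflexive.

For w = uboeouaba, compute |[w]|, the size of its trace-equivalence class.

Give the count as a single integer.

18

#0=u has no predecessor
#1=b depends on [0:u]
#2=o depends on [1:b]
#3=e has no predecessor
#4=o depends on [2:o]
#5=u depends on [4:o]
#6=a depends on [4:o]
#7=b depends on [5:u, 6:a]
#8=a depends on [7:b]
sources: [0:u, 3:e]
N(rest) = Σ N(rest − s) over sources s of rest; N(one piece) = 1:
  size 1 → [3]=1  [8]=1
  size 2 → [3,8]=2  [7,8]=1
  size 3 → [3,7,8]=3  [5,7,8]=1  [6,7,8]=1
  size 4 → [3,5,7,8]=4  [3,6,7,8]=4  [5,6,7,8]=2
  size 5 → [3,5,6,7,8]=10  [4,5,6,7,8]=2
  size 6 → [2,4,5,6,7,8]=2  [3,4,5,6,7,8]=12
  size 7 → [1,2,4,5,6,7,8]=2  [2,3,4,5,6,7,8]=14
  first=0(u) contributes 16
  first=3(e) contributes 2
|[w]| = 18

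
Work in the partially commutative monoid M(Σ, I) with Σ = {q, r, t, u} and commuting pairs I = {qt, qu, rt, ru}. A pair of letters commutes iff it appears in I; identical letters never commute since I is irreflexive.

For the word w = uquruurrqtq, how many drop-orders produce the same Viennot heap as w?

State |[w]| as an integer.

piece 0:u — minimal
piece 1:q — minimal
piece 2:u rests on {0:u}
piece 3:r rests on {1:q}
piece 4:u rests on {2:u}
piece 5:u rests on {4:u}
piece 6:r rests on {3:r}
piece 7:r rests on {6:r}
piece 8:q rests on {7:r}
piece 9:t rests on {5:u}
piece 10:q rests on {8:q}
minimal pieces: {0:u, 1:q}
ways to finish when only these pieces remain (= sum over removing one remaining piece with nothing left below it):
  1 left: {9}→1  {10}→1
  2 left: {5,9}→1  {8,10}→1  {9,10}→2
  3 left: {4,5,9}→1  {5,9,10}→3  {7,8,10}→1  {8,9,10}→3
  4 left: {2,4,5,9}→1  {4,5,9,10}→4  {5,8,9,10}→6  {6,7,8,10}→1  {7,8,9,10}→4
  5 left: {0,2,4,5,9}→1  {2,4,5,9,10}→5  {3,6,7,8,10}→1  {4,5,8,9,10}→10  {5,7,8,9,10}→10  {6,7,8,9,10}→5
  6 left: {0,2,4,5,9,10}→6  {1,3,6,7,8,10}→1  {2,4,5,8,9,10}→15  {3,6,7,8,9,10}→6  {4,5,7,8,9,10}→20  {5,6,7,8,9,10}→15
  7 left: {0,2,4,5,8,9,10}→21  {1,3,6,7,8,9,10}→7  {2,4,5,7,8,9,10}→35  {3,5,6,7,8,9,10}→21  {4,5,6,7,8,9,10}→35
  8 left: {0,2,4,5,7,8,9,10}→56  {1,3,5,6,7,8,9,10}→28  {2,4,5,6,7,8,9,10}→70  {3,4,5,6,7,8,9,10}→56
  9 left: {0,2,4,5,6,7,8,9,10}→126  {1,3,4,5,6,7,8,9,10}→84  {2,3,4,5,6,7,8,9,10}→126
  placing 0:u first → 210 extensions
  placing 1:q first → 252 extensions
total linear extensions = 462

462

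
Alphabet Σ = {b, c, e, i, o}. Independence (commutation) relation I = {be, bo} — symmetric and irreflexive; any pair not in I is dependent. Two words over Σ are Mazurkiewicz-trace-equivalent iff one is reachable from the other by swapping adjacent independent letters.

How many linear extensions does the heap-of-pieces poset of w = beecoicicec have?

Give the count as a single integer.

#0=b has no predecessor
#1=e has no predecessor
#2=e depends on [1:e]
#3=c depends on [0:b, 2:e]
#4=o depends on [3:c]
#5=i depends on [4:o]
#6=c depends on [5:i]
#7=i depends on [6:c]
#8=c depends on [7:i]
#9=e depends on [8:c]
#10=c depends on [9:e]
sources: [0:b, 1:e]
N(rest) = Σ N(rest − s) over sources s of rest; N(one piece) = 1:
  size 1 → [10]=1
  size 2 → [9,10]=1
  size 3 → [8,9,10]=1
  size 4 → [7,8,9,10]=1
  size 5 → [6,7,8,9,10]=1
  size 6 → [5,6,7,8,9,10]=1
  size 7 → [4,5,6,7,8,9,10]=1
  size 8 → [3,4,5,6,7,8,9,10]=1
  size 9 → [0,3,4,5,6,7,8,9,10]=1  [2,3,4,5,6,7,8,9,10]=1
  first=0(b) contributes 1
  first=1(e) contributes 2
|[w]| = 3

3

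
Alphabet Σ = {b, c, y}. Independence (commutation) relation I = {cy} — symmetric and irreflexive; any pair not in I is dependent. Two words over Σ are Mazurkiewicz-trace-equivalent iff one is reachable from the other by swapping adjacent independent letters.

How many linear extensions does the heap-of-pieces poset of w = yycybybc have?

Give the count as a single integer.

4

drop 0:y onto floor
drop 1:y onto {0:y}
drop 2:c onto floor
drop 3:y onto {1:y}
drop 4:b onto {2:c, 3:y}
drop 5:y onto {4:b}
drop 6:b onto {5:y}
drop 7:c onto {6:b}
ground layer = {0:y, 2:c}
drop-orders for the pieces not yet dropped (sum over which currently-grounded one goes next):
  1 to go: {7} 1
  2 to go: {6,7} 1
  3 to go: {5,6,7} 1
  4 to go: {4,5,6,7} 1
  5 to go: {2,4,5,6,7} 1  {3,4,5,6,7} 1
  6 to go: {1,3,4,5,6,7} 1  {2,3,4,5,6,7} 2
  if 0:y drops first: 3 orders
  if 2:c drops first: 1 orders
heap linearizations: 4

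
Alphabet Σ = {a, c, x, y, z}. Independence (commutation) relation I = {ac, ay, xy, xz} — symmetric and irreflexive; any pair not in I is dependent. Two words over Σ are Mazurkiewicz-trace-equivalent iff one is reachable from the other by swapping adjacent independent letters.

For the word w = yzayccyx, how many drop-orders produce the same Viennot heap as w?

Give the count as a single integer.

drop 0:y onto floor
drop 1:z onto {0:y}
drop 2:a onto {1:z}
drop 3:y onto {1:z}
drop 4:c onto {3:y}
drop 5:c onto {4:c}
drop 6:y onto {5:c}
drop 7:x onto {2:a, 5:c}
ground layer = {0:y}
drop-orders for the pieces not yet dropped (sum over which currently-grounded one goes next):
  1 to go: {6} 1  {7} 1
  2 to go: {2,7} 1  {6,7} 2
  3 to go: {2,6,7} 3  {5,6,7} 2
  4 to go: {2,5,6,7} 5  {4,5,6,7} 2
  5 to go: {2,4,5,6,7} 7  {3,4,5,6,7} 2
  6 to go: {2,3,4,5,6,7} 9
  if 0:y drops first: 9 orders

9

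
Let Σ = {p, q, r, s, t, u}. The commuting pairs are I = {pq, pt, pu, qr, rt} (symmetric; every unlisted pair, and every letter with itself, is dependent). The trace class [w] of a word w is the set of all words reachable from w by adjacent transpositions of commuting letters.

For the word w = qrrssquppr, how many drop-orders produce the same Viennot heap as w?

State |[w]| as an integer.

piece 0:q — minimal
piece 1:r — minimal
piece 2:r rests on {1:r}
piece 3:s rests on {0:q, 2:r}
piece 4:s rests on {3:s}
piece 5:q rests on {4:s}
piece 6:u rests on {5:q}
piece 7:p rests on {4:s}
piece 8:p rests on {7:p}
piece 9:r rests on {6:u, 8:p}
minimal pieces: {0:q, 1:r}
ways to finish when only these pieces remain (= sum over removing one remaining piece with nothing left below it):
  1 left: {9}→1
  2 left: {6,9}→1  {8,9}→1
  3 left: {5,6,9}→1  {6,8,9}→2  {7,8,9}→1
  4 left: {5,6,8,9}→3  {6,7,8,9}→3
  5 left: {5,6,7,8,9}→6
  6 left: {4,5,6,7,8,9}→6
  7 left: {3,4,5,6,7,8,9}→6
  8 left: {0,3,4,5,6,7,8,9}→6  {2,3,4,5,6,7,8,9}→6
  placing 0:q first → 6 extensions
  placing 1:r first → 12 extensions
total linear extensions = 18

18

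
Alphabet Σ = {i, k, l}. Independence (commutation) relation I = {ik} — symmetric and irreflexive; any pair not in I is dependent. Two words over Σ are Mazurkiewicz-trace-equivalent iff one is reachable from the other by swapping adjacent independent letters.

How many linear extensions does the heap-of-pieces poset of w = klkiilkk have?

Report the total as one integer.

3

0(k) covers ∅
1(l) covers 0:k
2(k) covers 1:l
3(i) covers 1:l
4(i) covers 3:i
5(l) covers 2:k, 4:i
6(k) covers 5:l
7(k) covers 6:k
floor of heap: 0:k
completions by unplaced set U, small U first (add the entries for U minus each lowest piece of U):
  |U|=1: {7}:1
  |U|=2: {6,7}:1
  |U|=3: {5,6,7}:1
  |U|=4: {2,5,6,7}:1  {4,5,6,7}:1
  |U|=5: {2,4,5,6,7}:2  {3,4,5,6,7}:1
  |U|=6: {2,3,4,5,6,7}:3
  start at 0(k): 3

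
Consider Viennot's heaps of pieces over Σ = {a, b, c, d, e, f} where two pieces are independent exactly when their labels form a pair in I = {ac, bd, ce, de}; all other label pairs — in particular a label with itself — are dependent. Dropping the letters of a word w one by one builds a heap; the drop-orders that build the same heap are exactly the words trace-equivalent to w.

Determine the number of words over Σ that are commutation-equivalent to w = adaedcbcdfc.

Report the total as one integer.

0(a) covers ∅
1(d) covers 0:a
2(a) covers 1:d
3(e) covers 2:a
4(d) covers 2:a
5(c) covers 4:d
6(b) covers 3:e, 5:c
7(c) covers 6:b
8(d) covers 7:c
9(f) covers 8:d
10(c) covers 9:f
floor of heap: 0:a
completions by unplaced set U, small U first (add the entries for U minus each lowest piece of U):
  |U|=1: {10}:1
  |U|=2: {9,10}:1
  |U|=3: {8,9,10}:1
  |U|=4: {7,8,9,10}:1
  |U|=5: {6,7,8,9,10}:1
  |U|=6: {3,6,7,8,9,10}:1  {5,6,7,8,9,10}:1
  |U|=7: {3,5,6,7,8,9,10}:2  {4,5,6,7,8,9,10}:1
  |U|=8: {3,4,5,6,7,8,9,10}:3
  |U|=9: {2,3,4,5,6,7,8,9,10}:3
  start at 0(a): 3

3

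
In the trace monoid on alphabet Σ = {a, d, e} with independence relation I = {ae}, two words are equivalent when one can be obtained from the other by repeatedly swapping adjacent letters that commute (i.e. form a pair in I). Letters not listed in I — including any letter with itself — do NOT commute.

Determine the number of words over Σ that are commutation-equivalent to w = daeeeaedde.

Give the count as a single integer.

piece 0:d — minimal
piece 1:a rests on {0:d}
piece 2:e rests on {0:d}
piece 3:e rests on {2:e}
piece 4:e rests on {3:e}
piece 5:a rests on {1:a}
piece 6:e rests on {4:e}
piece 7:d rests on {5:a, 6:e}
piece 8:d rests on {7:d}
piece 9:e rests on {8:d}
minimal pieces: {0:d}
ways to finish when only these pieces remain (= sum over removing one remaining piece with nothing left below it):
  1 left: {9}→1
  2 left: {8,9}→1
  3 left: {7,8,9}→1
  4 left: {5,7,8,9}→1  {6,7,8,9}→1
  5 left: {1,5,7,8,9}→1  {4,6,7,8,9}→1  {5,6,7,8,9}→2
  6 left: {1,5,6,7,8,9}→3  {3,4,6,7,8,9}→1  {4,5,6,7,8,9}→3
  7 left: {1,4,5,6,7,8,9}→6  {2,3,4,6,7,8,9}→1  {3,4,5,6,7,8,9}→4
  8 left: {1,3,4,5,6,7,8,9}→10  {2,3,4,5,6,7,8,9}→5
  placing 0:d first → 15 extensions

15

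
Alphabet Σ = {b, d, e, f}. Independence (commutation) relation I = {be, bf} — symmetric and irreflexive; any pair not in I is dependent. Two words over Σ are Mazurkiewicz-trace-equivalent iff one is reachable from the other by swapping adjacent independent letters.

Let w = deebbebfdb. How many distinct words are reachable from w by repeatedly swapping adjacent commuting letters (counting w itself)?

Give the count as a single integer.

35

drop 0:d onto floor
drop 1:e onto {0:d}
drop 2:e onto {1:e}
drop 3:b onto {0:d}
drop 4:b onto {3:b}
drop 5:e onto {2:e}
drop 6:b onto {4:b}
drop 7:f onto {5:e}
drop 8:d onto {6:b, 7:f}
drop 9:b onto {8:d}
ground layer = {0:d}
drop-orders for the pieces not yet dropped (sum over which currently-grounded one goes next):
  1 to go: {9} 1
  2 to go: {8,9} 1
  3 to go: {6,8,9} 1  {7,8,9} 1
  4 to go: {4,6,8,9} 1  {5,7,8,9} 1  {6,7,8,9} 2
  5 to go: {2,5,7,8,9} 1  {3,4,6,8,9} 1  {4,6,7,8,9} 3  {5,6,7,8,9} 3
  6 to go: {1,2,5,7,8,9} 1  {2,5,6,7,8,9} 4  {3,4,6,7,8,9} 4  {4,5,6,7,8,9} 6
  7 to go: {1,2,5,6,7,8,9} 5  {2,4,5,6,7,8,9} 10  {3,4,5,6,7,8,9} 10
  8 to go: {1,2,4,5,6,7,8,9} 15  {2,3,4,5,6,7,8,9} 20
  if 0:d drops first: 35 orders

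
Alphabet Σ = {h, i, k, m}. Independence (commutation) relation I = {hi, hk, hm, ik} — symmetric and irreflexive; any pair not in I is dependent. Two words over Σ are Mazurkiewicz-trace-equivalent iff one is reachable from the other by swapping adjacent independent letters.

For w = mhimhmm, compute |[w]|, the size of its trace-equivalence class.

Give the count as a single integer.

0(m) covers ∅
1(h) covers ∅
2(i) covers 0:m
3(m) covers 2:i
4(h) covers 1:h
5(m) covers 3:m
6(m) covers 5:m
floor of heap: 0:m, 1:h
completions by unplaced set U, small U first (add the entries for U minus each lowest piece of U):
  |U|=1: {4}:1  {6}:1
  |U|=2: {1,4}:1  {4,6}:2  {5,6}:1
  |U|=3: {1,4,6}:3  {3,5,6}:1  {4,5,6}:3
  |U|=4: {1,4,5,6}:6  {2,3,5,6}:1  {3,4,5,6}:4
  |U|=5: {0,2,3,5,6}:1  {1,3,4,5,6}:10  {2,3,4,5,6}:5
  start at 0(m): 15
  start at 1(h): 6
sum over floor = 21

21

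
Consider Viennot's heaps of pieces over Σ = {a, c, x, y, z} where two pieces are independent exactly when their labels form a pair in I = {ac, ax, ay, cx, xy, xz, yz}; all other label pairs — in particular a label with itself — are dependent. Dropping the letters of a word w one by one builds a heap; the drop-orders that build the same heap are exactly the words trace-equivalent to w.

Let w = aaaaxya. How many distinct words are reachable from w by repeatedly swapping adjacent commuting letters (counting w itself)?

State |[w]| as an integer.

42

piece 0:a — minimal
piece 1:a rests on {0:a}
piece 2:a rests on {1:a}
piece 3:a rests on {2:a}
piece 4:x — minimal
piece 5:y — minimal
piece 6:a rests on {3:a}
minimal pieces: {0:a, 4:x, 5:y}
ways to finish when only these pieces remain (= sum over removing one remaining piece with nothing left below it):
  1 left: {4}→1  {5}→1  {6}→1
  2 left: {3,6}→1  {4,5}→2  {4,6}→2  {5,6}→2
  3 left: {2,3,6}→1  {3,4,6}→3  {3,5,6}→3  {4,5,6}→6
  4 left: {1,2,3,6}→1  {2,3,4,6}→4  {2,3,5,6}→4  {3,4,5,6}→12
  5 left: {0,1,2,3,6}→1  {1,2,3,4,6}→5  {1,2,3,5,6}→5  {2,3,4,5,6}→20
  placing 0:a first → 30 extensions
  placing 4:x first → 6 extensions
  placing 5:y first → 6 extensions
total linear extensions = 42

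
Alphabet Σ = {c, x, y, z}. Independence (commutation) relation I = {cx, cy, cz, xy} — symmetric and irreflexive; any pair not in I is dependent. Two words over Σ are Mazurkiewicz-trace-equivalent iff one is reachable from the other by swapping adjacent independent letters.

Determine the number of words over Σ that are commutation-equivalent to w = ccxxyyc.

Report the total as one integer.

piece 0:c — minimal
piece 1:c rests on {0:c}
piece 2:x — minimal
piece 3:x rests on {2:x}
piece 4:y — minimal
piece 5:y rests on {4:y}
piece 6:c rests on {1:c}
minimal pieces: {0:c, 2:x, 4:y}
ways to finish when only these pieces remain (= sum over removing one remaining piece with nothing left below it):
  1 left: {3}→1  {5}→1  {6}→1
  2 left: {1,6}→1  {2,3}→1  {3,5}→2  {3,6}→2  {4,5}→1  {5,6}→2
  3 left: {0,1,6}→1  {1,3,6}→3  {1,5,6}→3  {2,3,5}→3  {2,3,6}→3  {3,4,5}→3  {3,5,6}→6  {4,5,6}→3
  4 left: {0,1,3,6}→4  {0,1,5,6}→4  {1,2,3,6}→6  {1,3,5,6}→12  {1,4,5,6}→6  {2,3,4,5}→6  {2,3,5,6}→12  {3,4,5,6}→12
  5 left: {0,1,2,3,6}→10  {0,1,3,5,6}→20  {0,1,4,5,6}→10  {1,2,3,5,6}→30  {1,3,4,5,6}→30  {2,3,4,5,6}→30
  placing 0:c first → 90 extensions
  placing 2:x first → 60 extensions
  placing 4:y first → 60 extensions
total linear extensions = 210

210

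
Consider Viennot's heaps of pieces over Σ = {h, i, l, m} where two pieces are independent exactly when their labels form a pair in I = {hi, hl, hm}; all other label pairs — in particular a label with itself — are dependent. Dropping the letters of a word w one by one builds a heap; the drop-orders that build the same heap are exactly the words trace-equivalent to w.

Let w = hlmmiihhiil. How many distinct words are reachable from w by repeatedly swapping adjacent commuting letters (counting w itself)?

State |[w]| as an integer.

165

piece 0:h — minimal
piece 1:l — minimal
piece 2:m rests on {1:l}
piece 3:m rests on {2:m}
piece 4:i rests on {3:m}
piece 5:i rests on {4:i}
piece 6:h rests on {0:h}
piece 7:h rests on {6:h}
piece 8:i rests on {5:i}
piece 9:i rests on {8:i}
piece 10:l rests on {9:i}
minimal pieces: {0:h, 1:l}
ways to finish when only these pieces remain (= sum over removing one remaining piece with nothing left below it):
  1 left: {7}→1  {10}→1
  2 left: {6,7}→1  {7,10}→2  {9,10}→1
  3 left: {0,6,7}→1  {6,7,10}→3  {7,9,10}→3  {8,9,10}→1
  4 left: {0,6,7,10}→4  {5,8,9,10}→1  {6,7,9,10}→6  {7,8,9,10}→4
  5 left: {0,6,7,9,10}→10  {4,5,8,9,10}→1  {5,7,8,9,10}→5  {6,7,8,9,10}→10
  6 left: {0,6,7,8,9,10}→20  {3,4,5,8,9,10}→1  {4,5,7,8,9,10}→6  {5,6,7,8,9,10}→15
  7 left: {0,5,6,7,8,9,10}→35  {2,3,4,5,8,9,10}→1  {3,4,5,7,8,9,10}→7  {4,5,6,7,8,9,10}→21
  8 left: {0,4,5,6,7,8,9,10}→56  {1,2,3,4,5,8,9,10}→1  {2,3,4,5,7,8,9,10}→8  {3,4,5,6,7,8,9,10}→28
  9 left: {0,3,4,5,6,7,8,9,10}→84  {1,2,3,4,5,7,8,9,10}→9  {2,3,4,5,6,7,8,9,10}→36
  placing 0:h first → 45 extensions
  placing 1:l first → 120 extensions
total linear extensions = 165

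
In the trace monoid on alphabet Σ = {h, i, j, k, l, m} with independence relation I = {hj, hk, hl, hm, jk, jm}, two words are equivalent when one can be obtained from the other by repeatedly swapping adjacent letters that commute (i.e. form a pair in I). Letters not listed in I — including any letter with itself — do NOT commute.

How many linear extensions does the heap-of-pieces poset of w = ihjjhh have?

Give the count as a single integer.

drop 0:i onto floor
drop 1:h onto {0:i}
drop 2:j onto {0:i}
drop 3:j onto {2:j}
drop 4:h onto {1:h}
drop 5:h onto {4:h}
ground layer = {0:i}
drop-orders for the pieces not yet dropped (sum over which currently-grounded one goes next):
  1 to go: {3} 1  {5} 1
  2 to go: {2,3} 1  {3,5} 2  {4,5} 1
  3 to go: {1,4,5} 1  {2,3,5} 3  {3,4,5} 3
  4 to go: {1,3,4,5} 4  {2,3,4,5} 6
  if 0:i drops first: 10 orders

10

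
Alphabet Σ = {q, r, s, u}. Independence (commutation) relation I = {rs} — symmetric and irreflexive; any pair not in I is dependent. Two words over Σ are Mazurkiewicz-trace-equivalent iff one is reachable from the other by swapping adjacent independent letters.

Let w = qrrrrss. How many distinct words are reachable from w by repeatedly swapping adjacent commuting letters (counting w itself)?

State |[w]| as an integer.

#0=q has no predecessor
#1=r depends on [0:q]
#2=r depends on [1:r]
#3=r depends on [2:r]
#4=r depends on [3:r]
#5=s depends on [0:q]
#6=s depends on [5:s]
sources: [0:q]
N(rest) = Σ N(rest − s) over sources s of rest; N(one piece) = 1:
  size 1 → [4]=1  [6]=1
  size 2 → [3,4]=1  [4,6]=2  [5,6]=1
  size 3 → [2,3,4]=1  [3,4,6]=3  [4,5,6]=3
  size 4 → [1,2,3,4]=1  [2,3,4,6]=4  [3,4,5,6]=6
  size 5 → [1,2,3,4,6]=5  [2,3,4,5,6]=10
  first=0(q) contributes 15

15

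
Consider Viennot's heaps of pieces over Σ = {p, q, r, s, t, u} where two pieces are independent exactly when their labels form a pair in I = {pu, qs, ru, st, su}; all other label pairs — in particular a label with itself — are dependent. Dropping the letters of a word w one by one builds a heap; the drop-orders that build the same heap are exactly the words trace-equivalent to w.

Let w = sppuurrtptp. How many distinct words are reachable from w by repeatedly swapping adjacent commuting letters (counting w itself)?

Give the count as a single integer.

21

#0=s has no predecessor
#1=p depends on [0:s]
#2=p depends on [1:p]
#3=u has no predecessor
#4=u depends on [3:u]
#5=r depends on [2:p]
#6=r depends on [5:r]
#7=t depends on [4:u, 6:r]
#8=p depends on [7:t]
#9=t depends on [8:p]
#10=p depends on [9:t]
sources: [0:s, 3:u]
N(rest) = Σ N(rest − s) over sources s of rest; N(one piece) = 1:
  size 1 → [10]=1
  size 2 → [9,10]=1
  size 3 → [8,9,10]=1
  size 4 → [7,8,9,10]=1
  size 5 → [4,7,8,9,10]=1  [6,7,8,9,10]=1
  size 6 → [3,4,7,8,9,10]=1  [4,6,7,8,9,10]=2  [5,6,7,8,9,10]=1
  size 7 → [2,5,6,7,8,9,10]=1  [3,4,6,7,8,9,10]=3  [4,5,6,7,8,9,10]=3
  size 8 → [1,2,5,6,7,8,9,10]=1  [2,4,5,6,7,8,9,10]=4  [3,4,5,6,7,8,9,10]=6
  size 9 → [0,1,2,5,6,7,8,9,10]=1  [1,2,4,5,6,7,8,9,10]=5  [2,3,4,5,6,7,8,9,10]=10
  first=0(s) contributes 15
  first=3(u) contributes 6
|[w]| = 21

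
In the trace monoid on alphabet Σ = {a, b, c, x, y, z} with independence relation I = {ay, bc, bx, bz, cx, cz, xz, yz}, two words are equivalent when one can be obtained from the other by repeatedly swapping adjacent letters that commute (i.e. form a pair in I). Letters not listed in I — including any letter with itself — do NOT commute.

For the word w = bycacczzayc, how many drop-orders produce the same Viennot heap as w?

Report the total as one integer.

piece 0:b — minimal
piece 1:y rests on {0:b}
piece 2:c rests on {1:y}
piece 3:a rests on {2:c}
piece 4:c rests on {3:a}
piece 5:c rests on {4:c}
piece 6:z rests on {3:a}
piece 7:z rests on {6:z}
piece 8:a rests on {5:c, 7:z}
piece 9:y rests on {5:c}
piece 10:c rests on {8:a, 9:y}
minimal pieces: {0:b}
ways to finish when only these pieces remain (= sum over removing one remaining piece with nothing left below it):
  1 left: {10}→1
  2 left: {8,10}→1  {9,10}→1
  3 left: {7,8,10}→1  {8,9,10}→2
  4 left: {5,8,9,10}→2  {6,7,8,10}→1  {7,8,9,10}→3
  5 left: {4,5,8,9,10}→2  {5,7,8,9,10}→5  {6,7,8,9,10}→4
  6 left: {4,5,7,8,9,10}→7  {5,6,7,8,9,10}→9
  7 left: {4,5,6,7,8,9,10}→16
  8 left: {3,4,5,6,7,8,9,10}→16
  9 left: {2,3,4,5,6,7,8,9,10}→16
  placing 0:b first → 16 extensions

16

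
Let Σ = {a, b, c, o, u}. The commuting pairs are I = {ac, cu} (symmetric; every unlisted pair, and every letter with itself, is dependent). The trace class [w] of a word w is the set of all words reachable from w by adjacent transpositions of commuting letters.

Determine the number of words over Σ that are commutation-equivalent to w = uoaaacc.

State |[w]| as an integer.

drop 0:u onto floor
drop 1:o onto {0:u}
drop 2:a onto {1:o}
drop 3:a onto {2:a}
drop 4:a onto {3:a}
drop 5:c onto {1:o}
drop 6:c onto {5:c}
ground layer = {0:u}
drop-orders for the pieces not yet dropped (sum over which currently-grounded one goes next):
  1 to go: {4} 1  {6} 1
  2 to go: {3,4} 1  {4,6} 2  {5,6} 1
  3 to go: {2,3,4} 1  {3,4,6} 3  {4,5,6} 3
  4 to go: {2,3,4,6} 4  {3,4,5,6} 6
  5 to go: {2,3,4,5,6} 10
  if 0:u drops first: 10 orders

10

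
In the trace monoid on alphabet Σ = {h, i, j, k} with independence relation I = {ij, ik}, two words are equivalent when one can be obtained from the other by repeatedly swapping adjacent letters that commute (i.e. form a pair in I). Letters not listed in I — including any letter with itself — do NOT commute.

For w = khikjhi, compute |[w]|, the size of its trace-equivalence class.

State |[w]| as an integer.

#0=k has no predecessor
#1=h depends on [0:k]
#2=i depends on [1:h]
#3=k depends on [1:h]
#4=j depends on [3:k]
#5=h depends on [2:i, 4:j]
#6=i depends on [5:h]
sources: [0:k]
N(rest) = Σ N(rest − s) over sources s of rest; N(one piece) = 1:
  size 1 → [6]=1
  size 2 → [5,6]=1
  size 3 → [2,5,6]=1  [4,5,6]=1
  size 4 → [2,4,5,6]=2  [3,4,5,6]=1
  size 5 → [2,3,4,5,6]=3
  first=0(k) contributes 3

3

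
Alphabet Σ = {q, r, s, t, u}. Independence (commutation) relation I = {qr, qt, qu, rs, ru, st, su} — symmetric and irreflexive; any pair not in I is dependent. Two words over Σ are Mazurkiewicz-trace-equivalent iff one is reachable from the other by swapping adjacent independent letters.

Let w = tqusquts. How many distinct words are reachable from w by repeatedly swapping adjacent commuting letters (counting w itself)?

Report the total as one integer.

70

#0=t has no predecessor
#1=q has no predecessor
#2=u depends on [0:t]
#3=s depends on [1:q]
#4=q depends on [3:s]
#5=u depends on [2:u]
#6=t depends on [5:u]
#7=s depends on [4:q]
sources: [0:t, 1:q]
N(rest) = Σ N(rest − s) over sources s of rest; N(one piece) = 1:
  size 1 → [6]=1  [7]=1
  size 2 → [4,7]=1  [5,6]=1  [6,7]=2
  size 3 → [2,5,6]=1  [3,4,7]=1  [4,6,7]=3  [5,6,7]=3
  size 4 → [0,2,5,6]=1  [1,3,4,7]=1  [2,5,6,7]=4  [3,4,6,7]=4  [4,5,6,7]=6
  size 5 → [0,2,5,6,7]=5  [1,3,4,6,7]=5  [2,4,5,6,7]=10  [3,4,5,6,7]=10
  size 6 → [0,2,4,5,6,7]=15  [1,3,4,5,6,7]=15  [2,3,4,5,6,7]=20
  first=0(t) contributes 35
  first=1(q) contributes 35
|[w]| = 70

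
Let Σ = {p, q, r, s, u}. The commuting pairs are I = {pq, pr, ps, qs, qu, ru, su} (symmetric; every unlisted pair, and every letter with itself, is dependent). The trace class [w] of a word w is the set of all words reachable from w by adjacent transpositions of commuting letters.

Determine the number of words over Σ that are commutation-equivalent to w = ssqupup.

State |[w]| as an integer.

105

#0=s has no predecessor
#1=s depends on [0:s]
#2=q has no predecessor
#3=u has no predecessor
#4=p depends on [3:u]
#5=u depends on [4:p]
#6=p depends on [5:u]
sources: [0:s, 2:q, 3:u]
N(rest) = Σ N(rest − s) over sources s of rest; N(one piece) = 1:
  size 1 → [1]=1  [2]=1  [6]=1
  size 2 → [0,1]=1  [1,2]=2  [1,6]=2  [2,6]=2  [5,6]=1
  size 3 → [0,1,2]=3  [0,1,6]=3  [1,2,6]=6  [1,5,6]=3  [2,5,6]=3  [4,5,6]=1
  size 4 → [0,1,2,6]=12  [0,1,5,6]=6  [1,2,5,6]=12  [1,4,5,6]=4  [2,4,5,6]=4  [3,4,5,6]=1
  size 5 → [0,1,2,5,6]=30  [0,1,4,5,6]=10  [1,2,4,5,6]=20  [1,3,4,5,6]=5  [2,3,4,5,6]=5
  first=0(s) contributes 30
  first=2(q) contributes 15
  first=3(u) contributes 60
|[w]| = 105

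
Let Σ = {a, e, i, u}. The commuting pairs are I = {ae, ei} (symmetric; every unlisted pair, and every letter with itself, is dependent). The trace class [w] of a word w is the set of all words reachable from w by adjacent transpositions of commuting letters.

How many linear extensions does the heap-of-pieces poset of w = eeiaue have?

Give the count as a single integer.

6

drop 0:e onto floor
drop 1:e onto {0:e}
drop 2:i onto floor
drop 3:a onto {2:i}
drop 4:u onto {1:e, 3:a}
drop 5:e onto {4:u}
ground layer = {0:e, 2:i}
drop-orders for the pieces not yet dropped (sum over which currently-grounded one goes next):
  1 to go: {5} 1
  2 to go: {4,5} 1
  3 to go: {1,4,5} 1  {3,4,5} 1
  4 to go: {0,1,4,5} 1  {1,3,4,5} 2  {2,3,4,5} 1
  if 0:e drops first: 3 orders
  if 2:i drops first: 3 orders
heap linearizations: 6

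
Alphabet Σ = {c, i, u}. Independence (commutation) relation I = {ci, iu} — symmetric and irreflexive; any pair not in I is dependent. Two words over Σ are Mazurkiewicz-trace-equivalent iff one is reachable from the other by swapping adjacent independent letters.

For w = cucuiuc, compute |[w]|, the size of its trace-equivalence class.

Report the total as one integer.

drop 0:c onto floor
drop 1:u onto {0:c}
drop 2:c onto {1:u}
drop 3:u onto {2:c}
drop 4:i onto floor
drop 5:u onto {3:u}
drop 6:c onto {5:u}
ground layer = {0:c, 4:i}
drop-orders for the pieces not yet dropped (sum over which currently-grounded one goes next):
  1 to go: {4} 1  {6} 1
  2 to go: {4,6} 2  {5,6} 1
  3 to go: {3,5,6} 1  {4,5,6} 3
  4 to go: {2,3,5,6} 1  {3,4,5,6} 4
  5 to go: {1,2,3,5,6} 1  {2,3,4,5,6} 5
  if 0:c drops first: 6 orders
  if 4:i drops first: 1 orders
heap linearizations: 7

7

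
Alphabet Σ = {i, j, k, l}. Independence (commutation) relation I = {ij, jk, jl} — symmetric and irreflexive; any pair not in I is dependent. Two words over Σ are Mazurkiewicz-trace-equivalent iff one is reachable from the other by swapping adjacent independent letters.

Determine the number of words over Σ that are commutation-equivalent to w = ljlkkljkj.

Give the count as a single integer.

84

piece 0:l — minimal
piece 1:j — minimal
piece 2:l rests on {0:l}
piece 3:k rests on {2:l}
piece 4:k rests on {3:k}
piece 5:l rests on {4:k}
piece 6:j rests on {1:j}
piece 7:k rests on {5:l}
piece 8:j rests on {6:j}
minimal pieces: {0:l, 1:j}
ways to finish when only these pieces remain (= sum over removing one remaining piece with nothing left below it):
  1 left: {7}→1  {8}→1
  2 left: {5,7}→1  {6,8}→1  {7,8}→2
  3 left: {1,6,8}→1  {4,5,7}→1  {5,7,8}→3  {6,7,8}→3
  4 left: {1,6,7,8}→4  {3,4,5,7}→1  {4,5,7,8}→4  {5,6,7,8}→6
  5 left: {1,5,6,7,8}→10  {2,3,4,5,7}→1  {3,4,5,7,8}→5  {4,5,6,7,8}→10
  6 left: {0,2,3,4,5,7}→1  {1,4,5,6,7,8}→20  {2,3,4,5,7,8}→6  {3,4,5,6,7,8}→15
  7 left: {0,2,3,4,5,7,8}→7  {1,3,4,5,6,7,8}→35  {2,3,4,5,6,7,8}→21
  placing 0:l first → 56 extensions
  placing 1:j first → 28 extensions
total linear extensions = 84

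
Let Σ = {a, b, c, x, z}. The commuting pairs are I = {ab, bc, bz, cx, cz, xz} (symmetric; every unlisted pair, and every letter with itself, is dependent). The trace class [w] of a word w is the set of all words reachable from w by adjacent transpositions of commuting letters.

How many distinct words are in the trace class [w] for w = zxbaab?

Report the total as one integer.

piece 0:z — minimal
piece 1:x — minimal
piece 2:b rests on {1:x}
piece 3:a rests on {0:z, 1:x}
piece 4:a rests on {3:a}
piece 5:b rests on {2:b}
minimal pieces: {0:z, 1:x}
ways to finish when only these pieces remain (= sum over removing one remaining piece with nothing left below it):
  1 left: {4}→1  {5}→1
  2 left: {2,5}→1  {3,4}→1  {4,5}→2
  3 left: {0,3,4}→1  {2,4,5}→3  {3,4,5}→3
  4 left: {0,3,4,5}→4  {2,3,4,5}→6
  placing 0:z first → 6 extensions
  placing 1:x first → 10 extensions
total linear extensions = 16

16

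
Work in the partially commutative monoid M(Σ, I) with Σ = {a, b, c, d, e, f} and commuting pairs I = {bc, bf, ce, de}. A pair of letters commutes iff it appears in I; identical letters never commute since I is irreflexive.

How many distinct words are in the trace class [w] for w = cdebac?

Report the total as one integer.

drop 0:c onto floor
drop 1:d onto {0:c}
drop 2:e onto floor
drop 3:b onto {1:d, 2:e}
drop 4:a onto {3:b}
drop 5:c onto {4:a}
ground layer = {0:c, 2:e}
drop-orders for the pieces not yet dropped (sum over which currently-grounded one goes next):
  1 to go: {5} 1
  2 to go: {4,5} 1
  3 to go: {3,4,5} 1
  4 to go: {1,3,4,5} 1  {2,3,4,5} 1
  if 0:c drops first: 2 orders
  if 2:e drops first: 1 orders
heap linearizations: 3

3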